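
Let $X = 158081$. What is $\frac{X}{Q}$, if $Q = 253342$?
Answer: $\frac{158081}{253342} \approx 0.62398$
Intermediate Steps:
$\frac{X}{Q} = \frac{158081}{253342}$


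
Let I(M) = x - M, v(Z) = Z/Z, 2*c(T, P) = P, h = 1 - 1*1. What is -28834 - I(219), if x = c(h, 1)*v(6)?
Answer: -57231/2 ≈ -28616.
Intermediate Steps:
h = 0 (h = 1 - 1 = 0)
c(T, P) = P/2
v(Z) = 1
x = ½ (x = ((½)*1)*1 = (½)*1 = ½ ≈ 0.50000)
I(M) = ½ - M
-28834 - I(219) = -28834 - (½ - 1*219) = -28834 - (½ - 219) = -28834 - 1*(-437/2) = -28834 + 437/2 = -57231/2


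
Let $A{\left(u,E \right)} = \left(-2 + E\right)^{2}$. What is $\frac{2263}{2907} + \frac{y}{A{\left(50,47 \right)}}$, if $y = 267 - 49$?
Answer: $\frac{579589}{654075} \approx 0.88612$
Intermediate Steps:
$y = 218$ ($y = 267 - 49 = 218$)
$\frac{2263}{2907} + \frac{y}{A{\left(50,47 \right)}} = \frac{2263}{2907} + \frac{218}{\left(-2 + 47\right)^{2}} = 2263 \cdot \frac{1}{2907} + \frac{218}{45^{2}} = \frac{2263}{2907} + \frac{218}{2025} = \frac{579589}{654075}$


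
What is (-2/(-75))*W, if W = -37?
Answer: -74/75 ≈ -0.98667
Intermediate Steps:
(-2/(-75))*W = (-2/(-75))*(-37) = -1/75*(-2)*(-37) = (2/75)*(-37) = -74/75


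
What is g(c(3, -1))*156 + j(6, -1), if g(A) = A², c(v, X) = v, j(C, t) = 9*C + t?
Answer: 1457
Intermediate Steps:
j(C, t) = t + 9*C
g(c(3, -1))*156 + j(6, -1) = 3²*156 + (-1 + 9*6) = 9*156 + (-1 + 54) = 1404 + 53 = 1457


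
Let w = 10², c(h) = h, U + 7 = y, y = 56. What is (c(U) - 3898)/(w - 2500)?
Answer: 1283/800 ≈ 1.6038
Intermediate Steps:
U = 49 (U = -7 + 56 = 49)
w = 100
(c(U) - 3898)/(w - 2500) = (49 - 3898)/(100 - 2500) = -3849/(-2400) = -3849*(-1/2400) = 1283/800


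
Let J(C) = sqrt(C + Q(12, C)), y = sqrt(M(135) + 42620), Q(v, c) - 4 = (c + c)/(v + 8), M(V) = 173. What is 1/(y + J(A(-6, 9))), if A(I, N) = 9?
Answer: 10/(sqrt(1390) + 10*sqrt(42793)) ≈ 0.0047485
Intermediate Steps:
Q(v, c) = 4 + 2*c/(8 + v) (Q(v, c) = 4 + (c + c)/(v + 8) = 4 + (2*c)/(8 + v) = 4 + 2*c/(8 + v))
y = sqrt(42793) (y = sqrt(173 + 42620) = sqrt(42793) ≈ 206.86)
J(C) = sqrt(4 + 11*C/10) (J(C) = sqrt(C + 2*(16 + C + 2*12)/(8 + 12)) = sqrt(C + 2*(16 + C + 24)/20) = sqrt(C + 2*(1/20)*(40 + C)) = sqrt(C + (4 + C/10)) = sqrt(4 + 11*C/10))
1/(y + J(A(-6, 9))) = 1/(sqrt(42793) + sqrt(400 + 110*9)/10) = 1/(sqrt(42793) + sqrt(400 + 990)/10) = 1/(sqrt(42793) + sqrt(1390)/10)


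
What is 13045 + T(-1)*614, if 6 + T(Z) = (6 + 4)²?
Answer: 70761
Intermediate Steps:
T(Z) = 94 (T(Z) = -6 + (6 + 4)² = -6 + 10² = -6 + 100 = 94)
13045 + T(-1)*614 = 13045 + 94*614 = 13045 + 57716 = 70761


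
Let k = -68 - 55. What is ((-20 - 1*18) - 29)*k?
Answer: 8241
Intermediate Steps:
k = -123
((-20 - 1*18) - 29)*k = ((-20 - 1*18) - 29)*(-123) = ((-20 - 18) - 29)*(-123) = (-38 - 29)*(-123) = -67*(-123) = 8241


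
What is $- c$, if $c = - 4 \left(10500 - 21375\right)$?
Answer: $-43500$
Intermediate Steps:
$c = 43500$ ($c = - 4 \left(10500 - 21375\right) = \left(-4\right) \left(-10875\right) = 43500$)
$- c = \left(-1\right) 43500 = -43500$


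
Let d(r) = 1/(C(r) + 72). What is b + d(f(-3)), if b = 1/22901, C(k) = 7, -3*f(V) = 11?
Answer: 22980/1809179 ≈ 0.012702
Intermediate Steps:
f(V) = -11/3 (f(V) = -⅓*11 = -11/3)
b = 1/22901 ≈ 4.3666e-5
d(r) = 1/79 (d(r) = 1/(7 + 72) = 1/79)
b + d(f(-3)) = 1/22901 + 1/79 = 22980/1809179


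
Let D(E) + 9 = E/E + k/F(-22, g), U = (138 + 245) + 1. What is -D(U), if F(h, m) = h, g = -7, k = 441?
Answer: 617/22 ≈ 28.045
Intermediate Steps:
U = 384 (U = 383 + 1 = 384)
D(E) = -617/22 (D(E) = -9 + (E/E + 441/(-22)) = -9 + (1 + 441*(-1/22)) = -9 + (1 - 441/22) = -9 - 419/22 = -617/22)
-D(U) = -1*(-617/22) = 617/22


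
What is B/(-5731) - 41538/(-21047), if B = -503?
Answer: 248640919/120620357 ≈ 2.0614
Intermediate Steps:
B/(-5731) - 41538/(-21047) = -503/(-5731) - 41538/(-21047) = -503*(-1/5731) - 41538*(-1/21047) = 503/5731 + 41538/21047 = 248640919/120620357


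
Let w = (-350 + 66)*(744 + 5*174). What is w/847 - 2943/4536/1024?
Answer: -11265061765/20815872 ≈ -541.18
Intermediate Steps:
w = -458376 (w = -284*(744 + 870) = -284*1614 = -458376)
w/847 - 2943/4536/1024 = -458376/847 - 2943/4536/1024 = -458376*1/847 - 2943*1/4536*(1/1024) = -458376/847 - 109/168*1/1024 = -458376/847 - 109/172032 = -11265061765/20815872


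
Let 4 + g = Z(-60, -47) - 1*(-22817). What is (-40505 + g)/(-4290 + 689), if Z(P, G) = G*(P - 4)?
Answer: 14684/3601 ≈ 4.0778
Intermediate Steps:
Z(P, G) = G*(-4 + P)
g = 25821 (g = -4 + (-47*(-4 - 60) - 1*(-22817)) = -4 + (-47*(-64) + 22817) = -4 + (3008 + 22817) = -4 + 25825 = 25821)
(-40505 + g)/(-4290 + 689) = (-40505 + 25821)/(-4290 + 689) = -14684/(-3601) = -14684*(-1/3601) = 14684/3601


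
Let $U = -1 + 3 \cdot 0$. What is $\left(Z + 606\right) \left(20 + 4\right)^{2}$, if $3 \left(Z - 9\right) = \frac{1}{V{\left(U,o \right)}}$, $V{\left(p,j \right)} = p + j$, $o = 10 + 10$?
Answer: $\frac{6730752}{19} \approx 3.5425 \cdot 10^{5}$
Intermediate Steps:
$o = 20$
$U = -1$ ($U = -1 + 0 = -1$)
$V{\left(p,j \right)} = j + p$
$Z = \frac{514}{57}$ ($Z = 9 + \frac{1}{3 \left(20 - 1\right)} = 9 + \frac{1}{3 \cdot 19} = 9 + \frac{1}{3} \cdot \frac{1}{19} = 9 + \frac{1}{57} = \frac{514}{57} \approx 9.0175$)
$\left(Z + 606\right) \left(20 + 4\right)^{2} = \left(\frac{514}{57} + 606\right) \left(20 + 4\right)^{2} = \frac{35056 \cdot 24^{2}}{57} = \frac{35056}{57} \cdot 576 = \frac{6730752}{19}$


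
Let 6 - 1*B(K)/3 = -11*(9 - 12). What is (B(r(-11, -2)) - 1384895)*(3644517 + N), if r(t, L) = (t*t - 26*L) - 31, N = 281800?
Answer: -5437854813392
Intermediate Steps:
r(t, L) = -31 + t² - 26*L (r(t, L) = (t² - 26*L) - 31 = -31 + t² - 26*L)
B(K) = -81 (B(K) = 18 - (-33)*(9 - 12) = 18 - (-33)*(-3) = 18 - 3*33 = 18 - 99 = -81)
(B(r(-11, -2)) - 1384895)*(3644517 + N) = (-81 - 1384895)*(3644517 + 281800) = -1384976*3926317 = -5437854813392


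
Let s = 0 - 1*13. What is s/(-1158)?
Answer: 13/1158 ≈ 0.011226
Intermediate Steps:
s = -13 (s = 0 - 13 = -13)
s/(-1158) = -13/(-1158) = -1/1158*(-13) = 13/1158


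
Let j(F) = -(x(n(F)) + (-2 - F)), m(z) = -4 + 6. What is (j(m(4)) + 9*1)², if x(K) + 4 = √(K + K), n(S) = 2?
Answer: 225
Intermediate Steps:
m(z) = 2
x(K) = -4 + √2*√K (x(K) = -4 + √(K + K) = -4 + √(2*K) = -4 + √2*√K)
j(F) = 4 + F (j(F) = -((-4 + √2*√2) + (-2 - F)) = -((-4 + 2) + (-2 - F)) = -(-2 + (-2 - F)) = -(-4 - F) = 4 + F)
(j(m(4)) + 9*1)² = ((4 + 2) + 9*1)² = (6 + 9)² = 15² = 225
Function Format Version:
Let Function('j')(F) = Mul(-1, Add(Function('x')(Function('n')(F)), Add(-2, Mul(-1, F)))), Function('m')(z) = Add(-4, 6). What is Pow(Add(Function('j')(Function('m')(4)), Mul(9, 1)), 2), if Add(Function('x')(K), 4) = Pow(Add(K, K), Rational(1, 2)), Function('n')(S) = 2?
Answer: 225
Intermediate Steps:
Function('m')(z) = 2
Function('x')(K) = Add(-4, Mul(Pow(2, Rational(1, 2)), Pow(K, Rational(1, 2)))) (Function('x')(K) = Add(-4, Pow(Add(K, K), Rational(1, 2))) = Add(-4, Pow(Mul(2, K), Rational(1, 2))) = Add(-4, Mul(Pow(2, Rational(1, 2)), Pow(K, Rational(1, 2)))))
Function('j')(F) = Add(4, F) (Function('j')(F) = Mul(-1, Add(Add(-4, Mul(Pow(2, Rational(1, 2)), Pow(2, Rational(1, 2)))), Add(-2, Mul(-1, F)))) = Mul(-1, Add(Add(-4, 2), Add(-2, Mul(-1, F)))) = Mul(-1, Add(-2, Add(-2, Mul(-1, F)))) = Mul(-1, Add(-4, Mul(-1, F))) = Add(4, F))
Pow(Add(Function('j')(Function('m')(4)), Mul(9, 1)), 2) = Pow(Add(Add(4, 2), Mul(9, 1)), 2) = Pow(Add(6, 9), 2) = Pow(15, 2) = 225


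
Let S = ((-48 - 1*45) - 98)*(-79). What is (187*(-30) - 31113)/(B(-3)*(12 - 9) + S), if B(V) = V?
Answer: -36723/15080 ≈ -2.4352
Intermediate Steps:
S = 15089 (S = ((-48 - 45) - 98)*(-79) = (-93 - 98)*(-79) = -191*(-79) = 15089)
(187*(-30) - 31113)/(B(-3)*(12 - 9) + S) = (187*(-30) - 31113)/(-3*(12 - 9) + 15089) = (-5610 - 31113)/(-3*3 + 15089) = -36723/(-9 + 15089) = -36723/15080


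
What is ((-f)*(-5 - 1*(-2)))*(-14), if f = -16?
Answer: 672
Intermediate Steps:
((-f)*(-5 - 1*(-2)))*(-14) = ((-1*(-16))*(-5 - 1*(-2)))*(-14) = (16*(-5 + 2))*(-14) = (16*(-3))*(-14) = -48*(-14) = 672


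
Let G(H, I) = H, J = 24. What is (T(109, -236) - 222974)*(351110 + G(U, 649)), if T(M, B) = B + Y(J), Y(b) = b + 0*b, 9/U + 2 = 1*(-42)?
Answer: -1723981397783/22 ≈ -7.8363e+10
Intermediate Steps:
U = -9/44 (U = 9/(-2 + 1*(-42)) = 9/(-2 - 42) = 9/(-44) = 9*(-1/44) = -9/44 ≈ -0.20455)
Y(b) = b (Y(b) = b + 0 = b)
T(M, B) = 24 + B (T(M, B) = B + 24 = 24 + B)
(T(109, -236) - 222974)*(351110 + G(U, 649)) = ((24 - 236) - 222974)*(351110 - 9/44) = (-212 - 222974)*(15448831/44) = -223186*15448831/44 = -1723981397783/22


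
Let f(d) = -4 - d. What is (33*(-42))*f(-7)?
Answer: -4158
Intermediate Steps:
(33*(-42))*f(-7) = (33*(-42))*(-4 - 1*(-7)) = -1386*(-4 + 7) = -1386*3 = -4158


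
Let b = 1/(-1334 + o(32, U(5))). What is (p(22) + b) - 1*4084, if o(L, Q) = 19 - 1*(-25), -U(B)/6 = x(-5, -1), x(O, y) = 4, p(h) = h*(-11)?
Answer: -5580541/1290 ≈ -4326.0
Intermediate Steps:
p(h) = -11*h
U(B) = -24 (U(B) = -6*4 = -24)
o(L, Q) = 44 (o(L, Q) = 19 + 25 = 44)
b = -1/1290 (b = 1/(-1334 + 44) = 1/(-1290) = -1/1290 ≈ -0.00077519)
(p(22) + b) - 1*4084 = (-11*22 - 1/1290) - 1*4084 = (-242 - 1/1290) - 4084 = -312181/1290 - 4084 = -5580541/1290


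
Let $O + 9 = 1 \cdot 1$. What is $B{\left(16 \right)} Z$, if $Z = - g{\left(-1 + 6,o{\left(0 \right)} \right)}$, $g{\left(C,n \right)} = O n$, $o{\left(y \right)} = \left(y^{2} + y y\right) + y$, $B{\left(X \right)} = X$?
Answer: $0$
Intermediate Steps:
$O = -8$ ($O = -9 + 1 \cdot 1 = -9 + 1 = -8$)
$o{\left(y \right)} = y + 2 y^{2}$ ($o{\left(y \right)} = \left(y^{2} + y^{2}\right) + y = 2 y^{2} + y = y + 2 y^{2}$)
$g{\left(C,n \right)} = - 8 n$
$Z = 0$ ($Z = - \left(-8\right) 0 \left(1 + 2 \cdot 0\right) = - \left(-8\right) 0 \left(1 + 0\right) = - \left(-8\right) 0 \cdot 1 = - \left(-8\right) 0 = \left(-1\right) 0 = 0$)
$B{\left(16 \right)} Z = 16 \cdot 0 = 0$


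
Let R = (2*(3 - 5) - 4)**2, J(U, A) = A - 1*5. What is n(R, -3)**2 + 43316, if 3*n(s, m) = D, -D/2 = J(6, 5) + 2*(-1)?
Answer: 389860/9 ≈ 43318.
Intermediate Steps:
J(U, A) = -5 + A (J(U, A) = A - 5 = -5 + A)
R = 64 (R = (2*(-2) - 4)**2 = (-4 - 4)**2 = (-8)**2 = 64)
D = 4 (D = -2*((-5 + 5) + 2*(-1)) = -2*(0 - 2) = -2*(-2) = 4)
n(s, m) = 4/3 (n(s, m) = (1/3)*4 = 4/3)
n(R, -3)**2 + 43316 = (4/3)**2 + 43316 = 16/9 + 43316 = 389860/9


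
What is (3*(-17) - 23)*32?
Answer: -2368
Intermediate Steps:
(3*(-17) - 23)*32 = (-51 - 23)*32 = -74*32 = -2368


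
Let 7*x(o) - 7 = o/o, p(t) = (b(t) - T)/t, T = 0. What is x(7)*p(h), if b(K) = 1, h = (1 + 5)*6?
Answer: 2/63 ≈ 0.031746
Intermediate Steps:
h = 36 (h = 6*6 = 36)
p(t) = 1/t (p(t) = (1 - 1*0)/t = (1 + 0)/t = 1/t)
x(o) = 8/7 (x(o) = 1 + (o/o)/7 = 1 + (⅐)*1 = 1 + ⅐ = 8/7)
x(7)*p(h) = (8/7)/36 = (8/7)*(1/36) = 2/63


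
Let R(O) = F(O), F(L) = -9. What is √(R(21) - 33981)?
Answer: I*√33990 ≈ 184.36*I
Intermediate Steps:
R(O) = -9
√(R(21) - 33981) = √(-9 - 33981) = √(-33990) = I*√33990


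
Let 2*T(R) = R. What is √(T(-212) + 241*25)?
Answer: √5919 ≈ 76.935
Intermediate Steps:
T(R) = R/2
√(T(-212) + 241*25) = √((½)*(-212) + 241*25) = √(-106 + 6025) = √5919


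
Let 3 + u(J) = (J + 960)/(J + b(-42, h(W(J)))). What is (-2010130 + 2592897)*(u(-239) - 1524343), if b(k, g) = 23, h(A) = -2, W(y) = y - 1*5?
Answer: -191881545977519/216 ≈ -8.8834e+11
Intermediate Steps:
W(y) = -5 + y (W(y) = y - 5 = -5 + y)
u(J) = -3 + (960 + J)/(23 + J) (u(J) = -3 + (J + 960)/(J + 23) = -3 + (960 + J)/(23 + J))
(-2010130 + 2592897)*(u(-239) - 1524343) = (-2010130 + 2592897)*((891 - 2*(-239))/(23 - 239) - 1524343) = 582767*((891 + 478)/(-216) - 1524343) = 582767*(-1/216*1369 - 1524343) = 582767*(-1369/216 - 1524343) = 582767*(-329259457/216) = -191881545977519/216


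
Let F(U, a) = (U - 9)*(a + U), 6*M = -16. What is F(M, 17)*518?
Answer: -779590/9 ≈ -86621.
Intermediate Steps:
M = -8/3 (M = (⅙)*(-16) = -8/3 ≈ -2.6667)
F(U, a) = (-9 + U)*(U + a)
F(M, 17)*518 = ((-8/3)² - 9*(-8/3) - 9*17 - 8/3*17)*518 = (64/9 + 24 - 153 - 136/3)*518 = -1505/9*518 = -779590/9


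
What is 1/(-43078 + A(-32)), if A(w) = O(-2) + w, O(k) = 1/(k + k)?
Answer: -4/172441 ≈ -2.3196e-5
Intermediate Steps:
O(k) = 1/(2*k)
A(w) = -¼ + w (A(w) = (½)/(-2) + w = (½)*(-½) + w = -¼ + w)
1/(-43078 + A(-32)) = 1/(-43078 + (-¼ - 32)) = 1/(-43078 - 129/4) = 1/(-172441/4) = -4/172441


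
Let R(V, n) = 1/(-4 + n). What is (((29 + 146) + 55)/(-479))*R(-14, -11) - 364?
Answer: -523022/1437 ≈ -363.97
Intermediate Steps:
(((29 + 146) + 55)/(-479))*R(-14, -11) - 364 = (((29 + 146) + 55)/(-479))/(-4 - 11) - 364 = ((175 + 55)*(-1/479))/(-15) - 364 = (230*(-1/479))*(-1/15) - 364 = -230/479*(-1/15) - 364 = 46/1437 - 364 = -523022/1437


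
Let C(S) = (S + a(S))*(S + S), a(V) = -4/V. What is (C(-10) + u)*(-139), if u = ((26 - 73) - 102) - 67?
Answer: 3336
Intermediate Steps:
u = -216 (u = (-47 - 102) - 67 = -149 - 67 = -216)
C(S) = 2*S*(S - 4/S) (C(S) = (S - 4/S)*(S + S) = (S - 4/S)*(2*S) = 2*S*(S - 4/S))
(C(-10) + u)*(-139) = ((-8 + 2*(-10)²) - 216)*(-139) = ((-8 + 2*100) - 216)*(-139) = ((-8 + 200) - 216)*(-139) = (192 - 216)*(-139) = -24*(-139) = 3336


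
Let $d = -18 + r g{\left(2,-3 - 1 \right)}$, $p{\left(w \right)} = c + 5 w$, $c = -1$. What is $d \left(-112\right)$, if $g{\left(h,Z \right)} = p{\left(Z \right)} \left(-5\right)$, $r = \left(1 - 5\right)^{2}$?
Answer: $-186144$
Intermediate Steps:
$r = 16$ ($r = \left(-4\right)^{2} = 16$)
$p{\left(w \right)} = -1 + 5 w$
$g{\left(h,Z \right)} = 5 - 25 Z$ ($g{\left(h,Z \right)} = \left(-1 + 5 Z\right) \left(-5\right) = 5 - 25 Z$)
$d = 1662$ ($d = -18 + 16 \left(5 - 25 \left(-3 - 1\right)\right) = -18 + 16 \left(5 - -100\right) = -18 + 16 \left(5 + 100\right) = -18 + 16 \cdot 105 = -18 + 1680 = 1662$)
$d \left(-112\right) = 1662 \left(-112\right) = -186144$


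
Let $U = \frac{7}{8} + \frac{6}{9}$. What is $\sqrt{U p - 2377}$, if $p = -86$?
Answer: $\frac{i \sqrt{90345}}{6} \approx 50.096 i$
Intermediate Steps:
$U = \frac{37}{24}$ ($U = 7 \cdot \frac{1}{8} + 6 \cdot \frac{1}{9} = \frac{7}{8} + \frac{2}{3} = \frac{37}{24} \approx 1.5417$)
$\sqrt{U p - 2377} = \sqrt{\frac{37}{24} \left(-86\right) - 2377} = \sqrt{- \frac{1591}{12} - 2377} = \sqrt{- \frac{30115}{12}} = \frac{i \sqrt{90345}}{6}$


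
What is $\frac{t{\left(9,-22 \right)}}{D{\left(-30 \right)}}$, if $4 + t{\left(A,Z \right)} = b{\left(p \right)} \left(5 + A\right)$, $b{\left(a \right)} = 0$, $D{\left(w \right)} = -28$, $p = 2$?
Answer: $\frac{1}{7} \approx 0.14286$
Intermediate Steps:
$t{\left(A,Z \right)} = -4$ ($t{\left(A,Z \right)} = -4 + 0 \left(5 + A\right) = -4 + 0 = -4$)
$\frac{t{\left(9,-22 \right)}}{D{\left(-30 \right)}} = - \frac{4}{-28} = \left(-4\right) \left(- \frac{1}{28}\right) = \frac{1}{7}$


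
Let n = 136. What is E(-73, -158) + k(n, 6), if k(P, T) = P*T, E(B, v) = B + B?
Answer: 670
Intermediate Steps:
E(B, v) = 2*B
E(-73, -158) + k(n, 6) = 2*(-73) + 136*6 = -146 + 816 = 670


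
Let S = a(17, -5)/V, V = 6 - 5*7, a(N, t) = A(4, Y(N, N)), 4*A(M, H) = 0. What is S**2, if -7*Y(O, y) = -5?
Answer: 0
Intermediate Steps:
Y(O, y) = 5/7 (Y(O, y) = -1/7*(-5) = 5/7)
A(M, H) = 0 (A(M, H) = (1/4)*0 = 0)
a(N, t) = 0
V = -29 (V = 6 - 35 = -29)
S = 0 (S = 0/(-29) = 0*(-1/29) = 0)
S**2 = 0**2 = 0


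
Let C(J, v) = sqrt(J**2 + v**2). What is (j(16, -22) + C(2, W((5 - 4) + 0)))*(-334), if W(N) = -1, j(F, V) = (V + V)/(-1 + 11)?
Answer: 7348/5 - 334*sqrt(5) ≈ 722.75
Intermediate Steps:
j(F, V) = V/5 (j(F, V) = (2*V)/10 = (2*V)*(1/10) = V/5)
(j(16, -22) + C(2, W((5 - 4) + 0)))*(-334) = ((1/5)*(-22) + sqrt(2**2 + (-1)**2))*(-334) = (-22/5 + sqrt(4 + 1))*(-334) = (-22/5 + sqrt(5))*(-334) = 7348/5 - 334*sqrt(5)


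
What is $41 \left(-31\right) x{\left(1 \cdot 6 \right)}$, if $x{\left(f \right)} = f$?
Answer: $-7626$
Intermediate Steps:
$41 \left(-31\right) x{\left(1 \cdot 6 \right)} = 41 \left(-31\right) 1 \cdot 6 = \left(-1271\right) 6 = -7626$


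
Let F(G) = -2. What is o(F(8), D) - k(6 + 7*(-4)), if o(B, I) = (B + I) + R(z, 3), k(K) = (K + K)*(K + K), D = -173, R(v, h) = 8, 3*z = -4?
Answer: -2103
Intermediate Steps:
z = -4/3 (z = (⅓)*(-4) = -4/3 ≈ -1.3333)
k(K) = 4*K² (k(K) = (2*K)*(2*K) = 4*K²)
o(B, I) = 8 + B + I (o(B, I) = (B + I) + 8 = 8 + B + I)
o(F(8), D) - k(6 + 7*(-4)) = (8 - 2 - 173) - 4*(6 + 7*(-4))² = -167 - 4*(6 - 28)² = -167 - 4*(-22)² = -167 - 4*484 = -167 - 1*1936 = -167 - 1936 = -2103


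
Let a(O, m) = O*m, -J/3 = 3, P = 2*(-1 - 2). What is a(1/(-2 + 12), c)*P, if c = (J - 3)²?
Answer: -432/5 ≈ -86.400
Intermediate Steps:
P = -6 (P = 2*(-3) = -6)
J = -9 (J = -3*3 = -9)
c = 144 (c = (-9 - 3)² = (-12)² = 144)
a(1/(-2 + 12), c)*P = (144/(-2 + 12))*(-6) = (144/10)*(-6) = ((⅒)*144)*(-6) = (72/5)*(-6) = -432/5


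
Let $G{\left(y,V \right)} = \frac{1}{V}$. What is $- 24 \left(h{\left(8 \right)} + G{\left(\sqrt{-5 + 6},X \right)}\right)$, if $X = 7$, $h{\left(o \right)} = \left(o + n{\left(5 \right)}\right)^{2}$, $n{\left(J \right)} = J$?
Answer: $- \frac{28416}{7} \approx -4059.4$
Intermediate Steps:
$h{\left(o \right)} = \left(5 + o\right)^{2}$ ($h{\left(o \right)} = \left(o + 5\right)^{2} = \left(5 + o\right)^{2}$)
$- 24 \left(h{\left(8 \right)} + G{\left(\sqrt{-5 + 6},X \right)}\right) = - 24 \left(\left(5 + 8\right)^{2} + \frac{1}{7}\right) = - 24 \left(13^{2} + \frac{1}{7}\right) = - 24 \left(169 + \frac{1}{7}\right) = \left(-24\right) \frac{1184}{7} = - \frac{28416}{7}$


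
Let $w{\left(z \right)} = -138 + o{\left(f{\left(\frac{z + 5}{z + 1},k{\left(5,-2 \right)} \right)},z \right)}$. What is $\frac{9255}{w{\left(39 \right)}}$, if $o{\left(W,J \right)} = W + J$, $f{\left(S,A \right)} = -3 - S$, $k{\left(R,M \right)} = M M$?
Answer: $- \frac{92550}{1031} \approx -89.767$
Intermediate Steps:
$k{\left(R,M \right)} = M^{2}$
$o{\left(W,J \right)} = J + W$
$w{\left(z \right)} = -141 + z - \frac{5 + z}{1 + z}$ ($w{\left(z \right)} = -138 - \left(3 - z + \frac{z + 5}{z + 1}\right) = -138 - \left(3 - z + \frac{5 + z}{1 + z}\right) = -141 + z - \frac{5 + z}{1 + z}$)
$\frac{9255}{w{\left(39 \right)}} = \frac{9255}{\frac{1}{1 + 39} \left(-146 + 39^{2} - 5499\right)} = \frac{9255}{\frac{1}{40} \left(-146 + 1521 - 5499\right)} = \frac{9255}{\frac{1}{40} \left(-4124\right)} = \frac{9255}{- \frac{1031}{10}} = 9255 \left(- \frac{10}{1031}\right) = - \frac{92550}{1031}$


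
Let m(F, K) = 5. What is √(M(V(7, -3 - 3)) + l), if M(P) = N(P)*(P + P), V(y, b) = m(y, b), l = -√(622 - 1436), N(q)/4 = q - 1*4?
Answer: √(40 - I*√814) ≈ 6.6758 - 2.1369*I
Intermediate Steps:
N(q) = -16 + 4*q (N(q) = 4*(q - 1*4) = 4*(q - 4) = 4*(-4 + q) = -16 + 4*q)
l = -I*√814 (l = -√(-814) = -I*√814 ≈ -28.531*I)
V(y, b) = 5
M(P) = 2*P*(-16 + 4*P) (M(P) = (-16 + 4*P)*(P + P) = (-16 + 4*P)*(2*P) = 2*P*(-16 + 4*P))
√(M(V(7, -3 - 3)) + l) = √(8*5*(-4 + 5) - I*√814) = √(8*5*1 - I*√814) = √(40 - I*√814)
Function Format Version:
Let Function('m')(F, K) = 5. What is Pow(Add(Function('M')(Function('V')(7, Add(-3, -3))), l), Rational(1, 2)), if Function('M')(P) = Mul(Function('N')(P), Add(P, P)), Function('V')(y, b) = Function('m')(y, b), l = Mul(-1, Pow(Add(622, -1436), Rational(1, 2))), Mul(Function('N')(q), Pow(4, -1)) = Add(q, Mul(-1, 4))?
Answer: Pow(Add(40, Mul(-1, I, Pow(814, Rational(1, 2)))), Rational(1, 2)) ≈ Add(6.6758, Mul(-2.1369, I))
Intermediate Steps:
Function('N')(q) = Add(-16, Mul(4, q)) (Function('N')(q) = Mul(4, Add(q, Mul(-1, 4))) = Mul(4, Add(q, -4)) = Mul(4, Add(-4, q)) = Add(-16, Mul(4, q)))
l = Mul(-1, I, Pow(814, Rational(1, 2))) (l = Mul(-1, Pow(-814, Rational(1, 2))) = Mul(-1, Mul(I, Pow(814, Rational(1, 2)))) = Mul(-1, I, Pow(814, Rational(1, 2))) ≈ Mul(-28.531, I))
Function('V')(y, b) = 5
Function('M')(P) = Mul(2, P, Add(-16, Mul(4, P))) (Function('M')(P) = Mul(Add(-16, Mul(4, P)), Add(P, P)) = Mul(Add(-16, Mul(4, P)), Mul(2, P)) = Mul(2, P, Add(-16, Mul(4, P))))
Pow(Add(Function('M')(Function('V')(7, Add(-3, -3))), l), Rational(1, 2)) = Pow(Add(Mul(8, 5, Add(-4, 5)), Mul(-1, I, Pow(814, Rational(1, 2)))), Rational(1, 2)) = Pow(Add(Mul(8, 5, 1), Mul(-1, I, Pow(814, Rational(1, 2)))), Rational(1, 2)) = Pow(Add(40, Mul(-1, I, Pow(814, Rational(1, 2)))), Rational(1, 2))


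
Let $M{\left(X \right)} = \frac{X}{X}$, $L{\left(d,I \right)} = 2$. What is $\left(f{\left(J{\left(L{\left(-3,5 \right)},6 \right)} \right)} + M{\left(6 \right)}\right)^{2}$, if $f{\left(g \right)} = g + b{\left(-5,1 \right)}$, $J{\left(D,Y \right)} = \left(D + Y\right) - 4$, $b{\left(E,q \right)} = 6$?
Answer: $121$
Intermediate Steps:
$M{\left(X \right)} = 1$
$J{\left(D,Y \right)} = -4 + D + Y$
$f{\left(g \right)} = 6 + g$ ($f{\left(g \right)} = g + 6 = 6 + g$)
$\left(f{\left(J{\left(L{\left(-3,5 \right)},6 \right)} \right)} + M{\left(6 \right)}\right)^{2} = \left(\left(6 + \left(-4 + 2 + 6\right)\right) + 1\right)^{2} = \left(\left(6 + 4\right) + 1\right)^{2} = \left(10 + 1\right)^{2} = 11^{2} = 121$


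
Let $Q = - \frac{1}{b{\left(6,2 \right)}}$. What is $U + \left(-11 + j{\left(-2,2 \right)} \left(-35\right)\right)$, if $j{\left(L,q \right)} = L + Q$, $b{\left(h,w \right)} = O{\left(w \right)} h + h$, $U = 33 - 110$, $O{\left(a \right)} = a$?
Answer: $- \frac{289}{18} \approx -16.056$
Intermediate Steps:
$U = -77$ ($U = 33 - 110 = -77$)
$b{\left(h,w \right)} = h + h w$ ($b{\left(h,w \right)} = w h + h = h w + h = h + h w$)
$Q = - \frac{1}{18}$ ($Q = - \frac{1}{6 \left(1 + 2\right)} = - \frac{1}{6 \cdot 3} = - \frac{1}{18} \approx -0.055556$)
$j{\left(L,q \right)} = - \frac{1}{18} + L$ ($j{\left(L,q \right)} = L - \frac{1}{18} = - \frac{1}{18} + L$)
$U + \left(-11 + j{\left(-2,2 \right)} \left(-35\right)\right) = -77 - \left(11 - \left(- \frac{1}{18} - 2\right) \left(-35\right)\right) = -77 - - \frac{1097}{18} = -77 + \left(-11 + \frac{1295}{18}\right) = -77 + \frac{1097}{18} = - \frac{289}{18}$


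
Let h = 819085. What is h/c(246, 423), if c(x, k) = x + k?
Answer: 819085/669 ≈ 1224.3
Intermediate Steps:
c(x, k) = k + x
h/c(246, 423) = 819085/(423 + 246) = 819085/669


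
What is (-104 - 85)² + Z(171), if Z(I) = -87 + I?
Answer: 35805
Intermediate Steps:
(-104 - 85)² + Z(171) = (-104 - 85)² + (-87 + 171) = (-189)² + 84 = 35721 + 84 = 35805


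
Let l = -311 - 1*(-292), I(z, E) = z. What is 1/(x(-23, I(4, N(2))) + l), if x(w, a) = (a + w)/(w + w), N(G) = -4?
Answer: -46/855 ≈ -0.053801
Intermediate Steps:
x(w, a) = (a + w)/(2*w) (x(w, a) = (a + w)/((2*w)) = (a + w)*(1/(2*w)) = (a + w)/(2*w))
l = -19 (l = -311 + 292 = -19)
1/(x(-23, I(4, N(2))) + l) = 1/((½)*(4 - 23)/(-23) - 19) = 1/((½)*(-1/23)*(-19) - 19) = 1/(19/46 - 19) = 1/(-855/46) = -46/855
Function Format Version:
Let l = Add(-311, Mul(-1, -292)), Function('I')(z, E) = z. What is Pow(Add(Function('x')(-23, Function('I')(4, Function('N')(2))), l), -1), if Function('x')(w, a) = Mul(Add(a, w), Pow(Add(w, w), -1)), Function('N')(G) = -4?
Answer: Rational(-46, 855) ≈ -0.053801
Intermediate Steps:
Function('x')(w, a) = Mul(Rational(1, 2), Pow(w, -1), Add(a, w)) (Function('x')(w, a) = Mul(Add(a, w), Pow(Mul(2, w), -1)) = Mul(Add(a, w), Mul(Rational(1, 2), Pow(w, -1))) = Mul(Rational(1, 2), Pow(w, -1), Add(a, w)))
l = -19 (l = Add(-311, 292) = -19)
Pow(Add(Function('x')(-23, Function('I')(4, Function('N')(2))), l), -1) = Pow(Add(Mul(Rational(1, 2), Pow(-23, -1), Add(4, -23)), -19), -1) = Pow(Add(Mul(Rational(1, 2), Rational(-1, 23), -19), -19), -1) = Pow(Add(Rational(19, 46), -19), -1) = Pow(Rational(-855, 46), -1) = Rational(-46, 855)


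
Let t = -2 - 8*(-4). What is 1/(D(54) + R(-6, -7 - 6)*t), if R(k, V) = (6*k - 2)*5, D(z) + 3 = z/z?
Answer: -1/5702 ≈ -0.00017538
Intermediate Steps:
D(z) = -2 (D(z) = -3 + z/z = -3 + 1 = -2)
R(k, V) = -10 + 30*k (R(k, V) = (-2 + 6*k)*5 = -10 + 30*k)
t = 30 (t = -2 + 32 = 30)
1/(D(54) + R(-6, -7 - 6)*t) = 1/(-2 + (-10 + 30*(-6))*30) = 1/(-2 + (-10 - 180)*30) = 1/(-2 - 190*30) = 1/(-2 - 5700) = 1/(-5702) = -1/5702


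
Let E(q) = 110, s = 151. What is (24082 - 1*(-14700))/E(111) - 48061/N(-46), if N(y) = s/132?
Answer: -345994819/8305 ≈ -41661.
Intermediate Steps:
N(y) = 151/132
(24082 - 1*(-14700))/E(111) - 48061/N(-46) = (24082 - 1*(-14700))/110 - 48061/151/132 = (24082 + 14700)*(1/110) - 48061*132/151 = 38782*(1/110) - 6344052/151 = 19391/55 - 6344052/151 = -345994819/8305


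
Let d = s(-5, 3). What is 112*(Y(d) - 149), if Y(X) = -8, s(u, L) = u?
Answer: -17584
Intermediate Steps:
d = -5
112*(Y(d) - 149) = 112*(-8 - 149) = 112*(-157) = -17584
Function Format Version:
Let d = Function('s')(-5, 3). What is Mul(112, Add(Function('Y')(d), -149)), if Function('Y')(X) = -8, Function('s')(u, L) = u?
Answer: -17584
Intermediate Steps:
d = -5
Mul(112, Add(Function('Y')(d), -149)) = Mul(112, Add(-8, -149)) = Mul(112, -157) = -17584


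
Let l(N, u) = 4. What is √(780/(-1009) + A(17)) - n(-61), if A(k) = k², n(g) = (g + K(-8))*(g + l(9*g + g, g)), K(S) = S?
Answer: -3933 + √293438389/1009 ≈ -3916.0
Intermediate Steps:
n(g) = (-8 + g)*(4 + g) (n(g) = (g - 8)*(g + 4) = (-8 + g)*(4 + g))
√(780/(-1009) + A(17)) - n(-61) = √(780/(-1009) + 17²) - (-32 + (-61)² - 4*(-61)) = √(780*(-1/1009) + 289) - (-32 + 3721 + 244) = √(-780/1009 + 289) - 1*3933 = √(290821/1009) - 3933 = √293438389/1009 - 3933 = -3933 + √293438389/1009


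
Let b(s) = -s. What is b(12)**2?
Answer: 144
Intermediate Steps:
b(12)**2 = (-1*12)**2 = (-12)**2 = 144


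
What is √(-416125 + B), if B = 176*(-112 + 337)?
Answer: 5*I*√15061 ≈ 613.62*I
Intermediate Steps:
B = 39600 (B = 176*225 = 39600)
√(-416125 + B) = √(-416125 + 39600) = √(-376525) = 5*I*√15061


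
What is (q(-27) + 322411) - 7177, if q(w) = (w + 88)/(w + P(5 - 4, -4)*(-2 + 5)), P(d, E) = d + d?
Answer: 6619853/21 ≈ 3.1523e+5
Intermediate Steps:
P(d, E) = 2*d
q(w) = (88 + w)/(6 + w) (q(w) = (w + 88)/(w + (2*(5 - 4))*(-2 + 5)) = (88 + w)/(w + (2*1)*3) = (88 + w)/(w + 2*3) = (88 + w)/(w + 6) = (88 + w)/(6 + w))
(q(-27) + 322411) - 7177 = ((88 - 27)/(6 - 27) + 322411) - 7177 = (61/(-21) + 322411) - 7177 = (-1/21*61 + 322411) - 7177 = (-61/21 + 322411) - 7177 = 6770570/21 - 7177 = 6619853/21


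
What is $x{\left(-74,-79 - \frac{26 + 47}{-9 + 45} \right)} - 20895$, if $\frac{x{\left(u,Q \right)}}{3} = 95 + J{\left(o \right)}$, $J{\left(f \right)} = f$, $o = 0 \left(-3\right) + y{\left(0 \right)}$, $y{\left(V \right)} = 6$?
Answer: $-20592$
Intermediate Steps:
$o = 6$ ($o = 0 \left(-3\right) + 6 = 0 + 6 = 6$)
$x{\left(u,Q \right)} = 303$ ($x{\left(u,Q \right)} = 3 \left(95 + 6\right) = 3 \cdot 101 = 303$)
$x{\left(-74,-79 - \frac{26 + 47}{-9 + 45} \right)} - 20895 = 303 - 20895 = -20592$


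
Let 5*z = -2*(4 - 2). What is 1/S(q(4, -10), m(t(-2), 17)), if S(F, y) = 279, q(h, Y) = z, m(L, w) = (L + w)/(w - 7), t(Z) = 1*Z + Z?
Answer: 1/279 ≈ 0.0035842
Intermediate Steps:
t(Z) = 2*Z (t(Z) = Z + Z = 2*Z)
m(L, w) = (L + w)/(-7 + w)
z = -4/5 (z = (-2*(4 - 2))/5 = (-2*2)/5 = (1/5)*(-4) = -4/5 ≈ -0.80000)
q(h, Y) = -4/5
1/S(q(4, -10), m(t(-2), 17)) = 1/279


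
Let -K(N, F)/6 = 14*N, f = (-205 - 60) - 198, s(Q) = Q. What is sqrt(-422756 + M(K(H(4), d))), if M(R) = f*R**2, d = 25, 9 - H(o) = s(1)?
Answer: 2*I*sqrt(52376537) ≈ 14474.0*I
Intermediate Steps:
H(o) = 8 (H(o) = 9 - 1*1 = 9 - 1 = 8)
f = -463 (f = -265 - 198 = -463)
K(N, F) = -84*N
M(R) = -463*R**2
sqrt(-422756 + M(K(H(4), d))) = sqrt(-422756 - 463*(-84*8)**2) = sqrt(-422756 - 463*(-672)**2) = sqrt(-422756 - 463*451584) = sqrt(-422756 - 209083392) = sqrt(-209506148) = 2*I*sqrt(52376537)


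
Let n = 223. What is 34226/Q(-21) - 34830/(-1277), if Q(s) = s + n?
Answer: 25371131/128977 ≈ 196.71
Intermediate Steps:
Q(s) = 223 + s (Q(s) = s + 223 = 223 + s)
34226/Q(-21) - 34830/(-1277) = 34226/(223 - 21) - 34830/(-1277) = 34226/202 - 34830*(-1/1277) = 34226*(1/202) + 34830/1277 = 17113/101 + 34830/1277 = 25371131/128977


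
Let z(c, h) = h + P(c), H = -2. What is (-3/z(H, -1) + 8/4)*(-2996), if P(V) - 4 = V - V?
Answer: -2996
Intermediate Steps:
P(V) = 4 (P(V) = 4 + (V - V) = 4 + 0 = 4)
z(c, h) = 4 + h (z(c, h) = h + 4 = 4 + h)
(-3/z(H, -1) + 8/4)*(-2996) = (-3/(4 - 1) + 8/4)*(-2996) = (-3/3 + 8*(1/4))*(-2996) = (-3*1/3 + 2)*(-2996) = (-1 + 2)*(-2996) = 1*(-2996) = -2996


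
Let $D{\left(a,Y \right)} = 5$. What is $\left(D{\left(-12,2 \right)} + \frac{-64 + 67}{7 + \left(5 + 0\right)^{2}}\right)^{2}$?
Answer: $\frac{26569}{1024} \approx 25.946$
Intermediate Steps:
$\left(D{\left(-12,2 \right)} + \frac{-64 + 67}{7 + \left(5 + 0\right)^{2}}\right)^{2} = \left(5 + \frac{-64 + 67}{7 + \left(5 + 0\right)^{2}}\right)^{2} = \left(5 + \frac{3}{7 + 5^{2}}\right)^{2} = \left(5 + \frac{3}{7 + 25}\right)^{2} = \left(5 + \frac{3}{32}\right)^{2} = \left(\frac{163}{32}\right)^{2} = \frac{26569}{1024}$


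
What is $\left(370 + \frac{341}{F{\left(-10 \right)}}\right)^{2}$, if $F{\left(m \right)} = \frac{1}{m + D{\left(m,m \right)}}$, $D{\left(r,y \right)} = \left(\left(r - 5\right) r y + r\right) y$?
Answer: $26481933523600$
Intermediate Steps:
$D{\left(r,y \right)} = y \left(r + r y \left(-5 + r\right)\right)$ ($D{\left(r,y \right)} = \left(\left(r - 5\right) r y + r\right) y = \left(\left(-5 + r\right) r y + r\right) y = \left(r \left(-5 + r\right) y + r\right) y = \left(r y \left(-5 + r\right) + r\right) y = \left(r + r y \left(-5 + r\right)\right) y = y \left(r + r y \left(-5 + r\right)\right)$)
$F{\left(m \right)} = \frac{1}{m + m^{2} \left(1 + m^{2} - 5 m\right)}$ ($F{\left(m \right)} = \frac{1}{m + m m \left(1 - 5 m + m m\right)} = \frac{1}{m + m m \left(1 - 5 m + m^{2}\right)} = \frac{1}{m + m m \left(1 + m^{2} - 5 m\right)} = \frac{1}{m + m^{2} \left(1 + m^{2} - 5 m\right)}$)
$\left(370 + \frac{341}{F{\left(-10 \right)}}\right)^{2} = \left(370 + \frac{341}{\frac{1}{-10} \frac{1}{1 - 10 \left(1 + \left(-10\right)^{2} - -50\right)}}\right)^{2} = \left(370 + \frac{341}{\left(- \frac{1}{10}\right) \frac{1}{1 - 10 \left(1 + 100 + 50\right)}}\right)^{2} = \left(370 + \frac{341}{\left(- \frac{1}{10}\right) \frac{1}{1 - 1510}}\right)^{2} = \left(370 + \frac{341}{\left(- \frac{1}{10}\right) \frac{1}{-1509}}\right)^{2} = \left(370 + \frac{341}{\left(- \frac{1}{10}\right) \left(- \frac{1}{1509}\right)}\right)^{2} = \left(370 + 341 \frac{1}{\frac{1}{15090}}\right)^{2} = \left(370 + 341 \cdot 15090\right)^{2} = \left(370 + 5145690\right)^{2} = 5146060^{2} = 26481933523600$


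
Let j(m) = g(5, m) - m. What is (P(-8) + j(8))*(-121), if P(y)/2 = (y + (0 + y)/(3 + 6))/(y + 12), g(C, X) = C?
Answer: 8107/9 ≈ 900.78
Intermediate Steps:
P(y) = 20*y/(9*(12 + y)) (P(y) = 2*((y + (0 + y)/(3 + 6))/(y + 12)) = 2*((y + y/9)/(12 + y)) = 2*((10*y/9)/(12 + y)) = 2*(10*y/(9*(12 + y))) = 20*y/(9*(12 + y)))
j(m) = 5 - m
(P(-8) + j(8))*(-121) = ((20/9)*(-8)/(12 - 8) + (5 - 1*8))*(-121) = ((20/9)*(-8)/4 + (5 - 8))*(-121) = ((20/9)*(-8)*(¼) - 3)*(-121) = (-40/9 - 3)*(-121) = -67/9*(-121) = 8107/9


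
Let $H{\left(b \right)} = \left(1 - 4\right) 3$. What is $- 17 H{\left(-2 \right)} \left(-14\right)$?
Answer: $-2142$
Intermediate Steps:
$H{\left(b \right)} = -9$ ($H{\left(b \right)} = \left(-3\right) 3 = -9$)
$- 17 H{\left(-2 \right)} \left(-14\right) = \left(-17\right) \left(-9\right) \left(-14\right) = 153 \left(-14\right) = -2142$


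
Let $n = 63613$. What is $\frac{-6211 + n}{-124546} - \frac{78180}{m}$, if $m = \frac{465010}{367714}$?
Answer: $- \frac{179023010987397}{2895756773} \approx -61823.0$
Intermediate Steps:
$m = \frac{232505}{183857}$ ($m = 465010 \cdot \frac{1}{367714} = \frac{232505}{183857} \approx 1.2646$)
$\frac{-6211 + n}{-124546} - \frac{78180}{m} = \frac{-6211 + 63613}{-124546} - \frac{78180}{\frac{232505}{183857}} = 57402 \left(- \frac{1}{124546}\right) - \frac{2874788052}{46501} = - \frac{28701}{62273} - \frac{2874788052}{46501} = - \frac{179023010987397}{2895756773}$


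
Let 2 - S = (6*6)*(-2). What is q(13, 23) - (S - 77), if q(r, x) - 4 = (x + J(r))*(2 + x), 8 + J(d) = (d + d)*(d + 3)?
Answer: 10782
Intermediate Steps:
J(d) = -8 + 2*d*(3 + d) (J(d) = -8 + (d + d)*(d + 3) = -8 + (2*d)*(3 + d) = -8 + 2*d*(3 + d))
q(r, x) = 4 + (2 + x)*(-8 + x + 2*r² + 6*r) (q(r, x) = 4 + (x + (-8 + 2*r² + 6*r))*(2 + x) = 4 + (-8 + x + 2*r² + 6*r)*(2 + x) = 4 + (2 + x)*(-8 + x + 2*r² + 6*r))
S = 74 (S = 2 - 6*6*(-2) = 2 - 36*(-2) = 2 - 1*(-72) = 2 + 72 = 74)
q(13, 23) - (S - 77) = (-12 + 23² + 2*23 + 4*13² + 12*13 + 2*23*(-4 + 13² + 3*13)) - (74 - 77) = (-12 + 529 + 46 + 4*169 + 156 + 2*23*(-4 + 169 + 39)) - 1*(-3) = (-12 + 529 + 46 + 676 + 156 + 2*23*204) + 3 = (-12 + 529 + 46 + 676 + 156 + 9384) + 3 = 10779 + 3 = 10782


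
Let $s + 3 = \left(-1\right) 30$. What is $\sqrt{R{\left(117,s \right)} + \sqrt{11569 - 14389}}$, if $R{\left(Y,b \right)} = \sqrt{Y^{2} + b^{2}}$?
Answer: $\sqrt{3 \sqrt{1642} + 2 i \sqrt{705}} \approx 11.274 + 2.3551 i$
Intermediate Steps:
$s = -33$ ($s = -3 - 30 = -33$)
$\sqrt{R{\left(117,s \right)} + \sqrt{11569 - 14389}} = \sqrt{\sqrt{117^{2} + \left(-33\right)^{2}} + \sqrt{11569 - 14389}} = \sqrt{\sqrt{13689 + 1089} + \sqrt{-2820}} = \sqrt{\sqrt{14778} + 2 i \sqrt{705}} = \sqrt{3 \sqrt{1642} + 2 i \sqrt{705}}$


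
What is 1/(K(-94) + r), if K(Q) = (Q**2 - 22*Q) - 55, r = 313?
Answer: 1/11162 ≈ 8.9590e-5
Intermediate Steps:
K(Q) = -55 + Q**2 - 22*Q
1/(K(-94) + r) = 1/((-55 + (-94)**2 - 22*(-94)) + 313) = 1/((-55 + 8836 + 2068) + 313) = 1/(10849 + 313) = 1/11162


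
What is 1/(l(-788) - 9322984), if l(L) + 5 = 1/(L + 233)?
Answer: -555/5174258896 ≈ -1.0726e-7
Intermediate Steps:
l(L) = -5 + 1/(233 + L) (l(L) = -5 + 1/(L + 233) = -5 + 1/(233 + L))
1/(l(-788) - 9322984) = 1/((-1164 - 5*(-788))/(233 - 788) - 9322984) = 1/((-1164 + 3940)/(-555) - 9322984) = 1/(-1/555*2776 - 9322984) = 1/(-2776/555 - 9322984) = 1/(-5174258896/555) = -555/5174258896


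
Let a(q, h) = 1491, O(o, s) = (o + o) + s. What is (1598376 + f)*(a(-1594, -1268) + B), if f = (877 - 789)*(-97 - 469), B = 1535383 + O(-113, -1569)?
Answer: 2377174216872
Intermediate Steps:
O(o, s) = s + 2*o (O(o, s) = 2*o + s = s + 2*o)
B = 1533588 (B = 1535383 + (-1569 + 2*(-113)) = 1535383 + (-1569 - 226) = 1535383 - 1795 = 1533588)
f = -49808 (f = 88*(-566) = -49808)
(1598376 + f)*(a(-1594, -1268) + B) = (1598376 - 49808)*(1491 + 1533588) = 1548568*1535079 = 2377174216872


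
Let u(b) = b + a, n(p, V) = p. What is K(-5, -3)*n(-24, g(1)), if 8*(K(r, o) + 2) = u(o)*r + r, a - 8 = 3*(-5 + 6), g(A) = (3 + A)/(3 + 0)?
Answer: 183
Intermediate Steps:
g(A) = 1 + A/3 (g(A) = (3 + A)/3 = (3 + A)*(1/3) = 1 + A/3)
a = 11 (a = 8 + 3*(-5 + 6) = 8 + 3*1 = 8 + 3 = 11)
u(b) = 11 + b (u(b) = b + 11 = 11 + b)
K(r, o) = -2 + r/8 + r*(11 + o)/8 (K(r, o) = -2 + ((11 + o)*r + r)/8 = -2 + (r*(11 + o) + r)/8 = -2 + (r + r*(11 + o))/8 = -2 + (r/8 + r*(11 + o)/8) = -2 + r/8 + r*(11 + o)/8)
K(-5, -3)*n(-24, g(1)) = (-2 + (1/8)*(-5) + (1/8)*(-5)*(11 - 3))*(-24) = (-2 - 5/8 + (1/8)*(-5)*8)*(-24) = (-2 - 5/8 - 5)*(-24) = -61/8*(-24) = 183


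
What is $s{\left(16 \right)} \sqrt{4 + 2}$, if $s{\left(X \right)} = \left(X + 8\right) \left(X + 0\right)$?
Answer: $384 \sqrt{6} \approx 940.6$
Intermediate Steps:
$s{\left(X \right)} = X \left(8 + X\right)$ ($s{\left(X \right)} = \left(8 + X\right) X = X \left(8 + X\right)$)
$s{\left(16 \right)} \sqrt{4 + 2} = 16 \left(8 + 16\right) \sqrt{4 + 2} = 16 \cdot 24 \sqrt{6} = 384 \sqrt{6}$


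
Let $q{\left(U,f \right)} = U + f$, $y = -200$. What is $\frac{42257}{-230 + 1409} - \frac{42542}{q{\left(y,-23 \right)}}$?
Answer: $\frac{59580329}{262917} \approx 226.61$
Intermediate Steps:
$\frac{42257}{-230 + 1409} - \frac{42542}{q{\left(y,-23 \right)}} = \frac{42257}{-230 + 1409} - \frac{42542}{-200 - 23} = \frac{42257}{1179} - \frac{42542}{-223} = 42257 \cdot \frac{1}{1179} - - \frac{42542}{223} = \frac{42257}{1179} + \frac{42542}{223} = \frac{59580329}{262917}$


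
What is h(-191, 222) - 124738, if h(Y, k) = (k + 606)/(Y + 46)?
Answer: -18087838/145 ≈ -1.2474e+5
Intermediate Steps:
h(Y, k) = (606 + k)/(46 + Y)
h(-191, 222) - 124738 = (606 + 222)/(46 - 191) - 124738 = 828/(-145) - 124738 = -1/145*828 - 124738 = -828/145 - 124738 = -18087838/145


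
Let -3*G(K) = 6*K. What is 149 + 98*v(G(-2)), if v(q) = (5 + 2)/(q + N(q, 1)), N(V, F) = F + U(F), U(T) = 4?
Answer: 2027/9 ≈ 225.22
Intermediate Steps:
N(V, F) = 4 + F (N(V, F) = F + 4 = 4 + F)
G(K) = -2*K
v(q) = 7/(5 + q) (v(q) = (5 + 2)/(q + (4 + 1)) = 7/(q + 5) = 7/(5 + q))
149 + 98*v(G(-2)) = 149 + 98*(7/(5 - 2*(-2))) = 149 + 98*(7/(5 + 4)) = 149 + 98*(7/9) = 149 + 686/9 = 2027/9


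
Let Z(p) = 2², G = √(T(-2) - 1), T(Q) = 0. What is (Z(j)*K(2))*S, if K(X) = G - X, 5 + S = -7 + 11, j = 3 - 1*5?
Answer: 8 - 4*I ≈ 8.0 - 4.0*I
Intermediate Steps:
j = -2 (j = 3 - 5 = -2)
G = I (G = √(0 - 1) = √(-1) = I ≈ 1.0*I)
S = -1 (S = -5 + (-7 + 11) = -5 + 4 = -1)
K(X) = I - X
Z(p) = 4
(Z(j)*K(2))*S = (4*(I - 1*2))*(-1) = (4*(I - 2))*(-1) = (4*(-2 + I))*(-1) = (-8 + 4*I)*(-1) = 8 - 4*I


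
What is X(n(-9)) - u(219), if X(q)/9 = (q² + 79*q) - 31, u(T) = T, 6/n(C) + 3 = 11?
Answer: 645/16 ≈ 40.313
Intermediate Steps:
n(C) = ¾ (n(C) = 6/(-3 + 11) = 6/8 = 6*(⅛) = ¾)
X(q) = -279 + 9*q² + 711*q (X(q) = 9*((q² + 79*q) - 31) = 9*(-31 + q² + 79*q) = -279 + 9*q² + 711*q)
X(n(-9)) - u(219) = (-279 + 9*(¾)² + 711*(¾)) - 1*219 = (-279 + 9*(9/16) + 2133/4) - 219 = (-279 + 81/16 + 2133/4) - 219 = 4149/16 - 219 = 645/16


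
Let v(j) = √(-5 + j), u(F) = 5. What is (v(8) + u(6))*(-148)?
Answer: -740 - 148*√3 ≈ -996.34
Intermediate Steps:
(v(8) + u(6))*(-148) = (√(-5 + 8) + 5)*(-148) = (√3 + 5)*(-148) = (5 + √3)*(-148) = -740 - 148*√3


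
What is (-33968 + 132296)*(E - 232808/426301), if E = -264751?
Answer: -11097676530607752/426301 ≈ -2.6032e+10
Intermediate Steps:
(-33968 + 132296)*(E - 232808/426301) = (-33968 + 132296)*(-264751 - 232808/426301) = 98328*(-264751 - 232808*1/426301) = 98328*(-264751 - 232808/426301) = 98328*(-112863848859/426301) = -11097676530607752/426301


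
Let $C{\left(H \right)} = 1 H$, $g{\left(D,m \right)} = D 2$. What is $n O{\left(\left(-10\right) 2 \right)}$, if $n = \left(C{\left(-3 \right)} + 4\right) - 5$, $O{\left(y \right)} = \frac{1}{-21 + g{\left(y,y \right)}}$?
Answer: $\frac{4}{61} \approx 0.065574$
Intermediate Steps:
$g{\left(D,m \right)} = 2 D$
$O{\left(y \right)} = \frac{1}{-21 + 2 y}$
$C{\left(H \right)} = H$
$n = -4$ ($n = \left(-3 + 4\right) - 5 = 1 - 5 = -4$)
$n O{\left(\left(-10\right) 2 \right)} = - \frac{4}{-21 + 2 \left(\left(-10\right) 2\right)} = - \frac{4}{-21 + 2 \left(-20\right)} = - \frac{4}{-21 - 40} = - \frac{4}{-61} = \left(-4\right) \left(- \frac{1}{61}\right) = \frac{4}{61}$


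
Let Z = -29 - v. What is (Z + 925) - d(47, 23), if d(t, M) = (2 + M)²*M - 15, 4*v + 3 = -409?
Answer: -13361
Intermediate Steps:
v = -103 (v = -¾ + (¼)*(-409) = -¾ - 409/4 = -103)
Z = 74 (Z = -29 - 1*(-103) = -29 + 103 = 74)
d(t, M) = -15 + M*(2 + M)² (d(t, M) = M*(2 + M)² - 15 = -15 + M*(2 + M)²)
(Z + 925) - d(47, 23) = (74 + 925) - (-15 + 23*(2 + 23)²) = 999 - (-15 + 23*25²) = 999 - (-15 + 23*625) = 999 - (-15 + 14375) = 999 - 1*14360 = 999 - 14360 = -13361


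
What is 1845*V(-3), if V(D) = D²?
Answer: 16605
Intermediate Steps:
1845*V(-3) = 1845*(-3)² = 1845*9 = 16605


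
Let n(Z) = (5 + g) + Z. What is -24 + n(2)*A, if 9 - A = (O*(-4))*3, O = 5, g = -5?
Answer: 114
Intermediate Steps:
n(Z) = Z (n(Z) = (5 - 5) + Z = 0 + Z = Z)
A = 69 (A = 9 - 5*(-4)*3 = 9 - (-20)*3 = 9 - 1*(-60) = 9 + 60 = 69)
-24 + n(2)*A = -24 + 2*69 = -24 + 138 = 114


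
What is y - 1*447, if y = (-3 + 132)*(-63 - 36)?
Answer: -13218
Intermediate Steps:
y = -12771 (y = 129*(-99) = -12771)
y - 1*447 = -12771 - 1*447 = -12771 - 447 = -13218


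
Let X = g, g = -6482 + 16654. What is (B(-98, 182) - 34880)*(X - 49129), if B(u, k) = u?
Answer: 1362637946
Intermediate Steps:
g = 10172
X = 10172
(B(-98, 182) - 34880)*(X - 49129) = (-98 - 34880)*(10172 - 49129) = -34978*(-38957) = 1362637946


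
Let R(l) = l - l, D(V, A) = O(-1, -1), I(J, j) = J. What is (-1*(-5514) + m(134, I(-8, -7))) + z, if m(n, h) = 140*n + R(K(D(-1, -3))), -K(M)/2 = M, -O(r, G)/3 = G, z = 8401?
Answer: 32675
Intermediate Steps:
O(r, G) = -3*G
D(V, A) = 3 (D(V, A) = -3*(-1) = 3)
K(M) = -2*M
R(l) = 0
m(n, h) = 140*n (m(n, h) = 140*n + 0 = 140*n)
(-1*(-5514) + m(134, I(-8, -7))) + z = (-1*(-5514) + 140*134) + 8401 = (5514 + 18760) + 8401 = 24274 + 8401 = 32675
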